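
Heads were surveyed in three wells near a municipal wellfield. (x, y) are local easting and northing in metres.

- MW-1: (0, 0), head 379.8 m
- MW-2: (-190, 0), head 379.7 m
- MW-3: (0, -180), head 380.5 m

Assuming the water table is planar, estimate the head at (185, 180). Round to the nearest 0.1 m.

∂h/∂x = (379.7 − 379.8) / (-190 − 0) = +0.0005263
∂h/∂y = (380.5 − 379.8) / (-180 − 0) = -0.003889
h(185, 180) = 379.8 + (+0.0005263)·(185) + (-0.003889)·(180) = 379.8 +0.097 -0.700 = 379.197 m.

379.2 m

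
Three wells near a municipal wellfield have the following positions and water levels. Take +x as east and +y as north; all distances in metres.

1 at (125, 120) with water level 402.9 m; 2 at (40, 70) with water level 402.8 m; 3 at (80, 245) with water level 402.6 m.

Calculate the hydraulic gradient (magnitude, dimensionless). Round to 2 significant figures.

Taking 1 as reference: 2−1 = (-85, -50, -0.1); 3−1 = (-45, 125, -0.3).
Solve a·Δx + b·Δy = Δh: det = (-85)·125 − (-45)·(-50) = -12875.
∂h/∂x = [(-0.1)·125 − (-0.3)·(-50)] / -12875 = +0.002136
∂h/∂y = [(-85)·(-0.3) − (-45)·(-0.1)] / -12875 = -0.001631
|∇h| = √(0.002136² + -0.001631²) = 0.002688

0.0027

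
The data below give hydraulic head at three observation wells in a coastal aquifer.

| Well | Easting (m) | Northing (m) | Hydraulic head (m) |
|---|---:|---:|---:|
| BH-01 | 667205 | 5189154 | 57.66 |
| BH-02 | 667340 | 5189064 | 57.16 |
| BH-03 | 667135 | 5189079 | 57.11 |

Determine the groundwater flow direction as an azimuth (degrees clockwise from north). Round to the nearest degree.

With h = a·x + b·y + c and BH-01 as origin, the differences give:
  135·a + (-90)·b = -0.50
  (-70)·a + (-75)·b = -0.55
Eliminate b (×(-75) and ×(-90), subtract): -16425·a = -12.000 → a = ∂h/∂x = +0.0007306
Back-substitute: b = ∂h/∂y = +0.006651.
Flow direction (−∇h) has components (-0.0007306 E, -0.006651 N).
Azimuth = atan2(E, N) = atan2(-0.0007306, -0.006651) = 186.3° ≈ 186°.

186°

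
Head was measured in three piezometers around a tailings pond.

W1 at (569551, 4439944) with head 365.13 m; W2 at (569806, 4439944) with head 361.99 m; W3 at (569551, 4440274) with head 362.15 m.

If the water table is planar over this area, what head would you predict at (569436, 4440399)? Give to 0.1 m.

∂h/∂x = (361.99 − 365.13) / (569806 − 569551) = -0.01231
∂h/∂y = (362.15 − 365.13) / (4440274 − 4439944) = -0.009030
h(569436, 4440399) = 365.13 + (-0.01231)·(-115) + (-0.009030)·(455) = 365.13 +1.416 -4.109 = 362.437 m.

362.4 m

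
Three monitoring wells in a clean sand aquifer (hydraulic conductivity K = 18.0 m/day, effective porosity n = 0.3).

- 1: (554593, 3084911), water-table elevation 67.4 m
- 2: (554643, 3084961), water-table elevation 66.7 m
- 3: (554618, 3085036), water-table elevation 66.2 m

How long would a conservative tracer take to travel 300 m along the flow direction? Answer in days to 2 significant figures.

490 days

With h = a·x + b·y + c and 1 as origin, the differences give:
  50·a + 50·b = -0.7
  25·a + 125·b = -1.2
Eliminate b (×125 and ×50, subtract): 5000·a = -27.50 → a = ∂h/∂x = -0.005500
Back-substitute: b = ∂h/∂y = -0.008500.
|∇h| = √(-0.005500² + -0.008500²) = 0.01012
Seepage velocity v = K·i/n = 18.0 × 0.01012 / 0.3 = 0.6072 m/day.
t = 300 / 0.6072 = 494.1 days.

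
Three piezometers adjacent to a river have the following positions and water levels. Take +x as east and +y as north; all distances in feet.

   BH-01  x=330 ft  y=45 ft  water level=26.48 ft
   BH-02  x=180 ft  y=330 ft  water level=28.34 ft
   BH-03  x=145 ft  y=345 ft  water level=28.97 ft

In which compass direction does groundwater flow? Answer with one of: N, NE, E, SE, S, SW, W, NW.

Taking BH-01 as reference: BH-02−BH-01 = (-150, 285, +1.86); BH-03−BH-01 = (-185, 300, +2.49).
Solve a·Δx + b·Δy = Δh: det = (-150)·300 − (-185)·285 = 7725.
∂h/∂x = [(+1.86)·300 − (+2.49)·285] / 7725 = -0.01963
∂h/∂y = [(-150)·(+2.49) − (-185)·(+1.86)] / 7725 = -0.003806
Flow = −∇h = (+0.01963 east, +0.003806 north), which points east.

E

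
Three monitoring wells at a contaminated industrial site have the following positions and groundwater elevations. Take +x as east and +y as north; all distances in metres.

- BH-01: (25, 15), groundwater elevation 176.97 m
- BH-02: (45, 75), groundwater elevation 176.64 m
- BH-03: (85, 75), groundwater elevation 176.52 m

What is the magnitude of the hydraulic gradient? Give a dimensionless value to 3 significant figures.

Differences from BH-01: to BH-02 (Δx, Δy, Δh) = (20, 60, -0.33); to BH-03 = (60, 60, -0.45).
Determinant of the coordinate differences = 20·60 − 60·60 = -2400.
∂h/∂x = [(-0.33)·60 − (-0.45)·60] / -2400 = -0.003000
∂h/∂y = [20·(-0.45) − 60·(-0.33)] / -2400 = -0.004500
|∇h| = √(-0.003000² + -0.004500²) = 0.005408

0.00541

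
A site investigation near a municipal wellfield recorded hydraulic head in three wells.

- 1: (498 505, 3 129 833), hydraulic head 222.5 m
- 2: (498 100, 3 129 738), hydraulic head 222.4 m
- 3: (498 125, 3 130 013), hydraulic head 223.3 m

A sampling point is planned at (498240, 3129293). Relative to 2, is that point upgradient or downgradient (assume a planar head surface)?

With h = a·x + b·y + c and 1 as origin, the differences give:
  (-405)·a + (-95)·b = -0.1
  (-380)·a + 180·b = +0.8
Eliminate b (×180 and ×(-95), subtract): -109000·a = 58.00 → a = ∂h/∂x = -0.0005321
Back-substitute: b = ∂h/∂y = +0.003321.
Head at (498240, 3129293) = 222.5 + (-0.0005321)·(-265) + (+0.003321)·(-540) = 220.85 m.
That is lower than the 222.4 m at 2, so the point is downgradient.

downgradient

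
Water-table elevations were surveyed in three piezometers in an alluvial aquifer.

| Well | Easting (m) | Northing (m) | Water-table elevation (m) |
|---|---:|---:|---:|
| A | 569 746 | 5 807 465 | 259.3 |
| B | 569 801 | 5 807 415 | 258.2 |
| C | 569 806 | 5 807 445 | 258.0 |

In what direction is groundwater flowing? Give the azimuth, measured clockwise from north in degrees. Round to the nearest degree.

With h = a·x + b·y + c and A as origin, the differences give:
  55·a + (-50)·b = -1.1
  60·a + (-20)·b = -1.3
Eliminate b (×(-20) and ×(-50), subtract): 1900·a = -43.00 → a = ∂h/∂x = -0.02263
Back-substitute: b = ∂h/∂y = -0.002895.
Flow direction (−∇h) has components (+0.02263 E, +0.002895 N).
Azimuth = atan2(E, N) = atan2(+0.02263, +0.002895) = 82.7° ≈ 083°.

083°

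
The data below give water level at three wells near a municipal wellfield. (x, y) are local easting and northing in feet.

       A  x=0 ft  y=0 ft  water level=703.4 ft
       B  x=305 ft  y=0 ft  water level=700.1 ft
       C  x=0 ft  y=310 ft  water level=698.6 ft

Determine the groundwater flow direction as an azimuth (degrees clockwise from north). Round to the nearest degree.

∂h/∂x = (700.1 − 703.4) / (305 − 0) = -0.01082
∂h/∂y = (698.6 − 703.4) / (310 − 0) = -0.01548
Flow direction (−∇h) has components (+0.01082 E, +0.01548 N).
Azimuth = atan2(E, N) = atan2(+0.01082, +0.01548) = 34.9° ≈ 035°.

035°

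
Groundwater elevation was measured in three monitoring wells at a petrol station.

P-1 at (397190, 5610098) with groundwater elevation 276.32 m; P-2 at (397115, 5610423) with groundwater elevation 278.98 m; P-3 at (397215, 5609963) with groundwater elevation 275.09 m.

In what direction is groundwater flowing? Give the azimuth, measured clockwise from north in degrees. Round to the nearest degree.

238°

With h = a·x + b·y + c and P-1 as origin, the differences give:
  (-75)·a + 325·b = +2.66
  25·a + (-135)·b = -1.23
Eliminate b (×(-135) and ×325, subtract): 2000·a = 40.650 → a = ∂h/∂x = +0.02033
Back-substitute: b = ∂h/∂y = +0.01288.
Flow direction (−∇h) has components (-0.02033 E, -0.01288 N).
Azimuth = atan2(E, N) = atan2(-0.02033, -0.01288) = 237.6° ≈ 238°.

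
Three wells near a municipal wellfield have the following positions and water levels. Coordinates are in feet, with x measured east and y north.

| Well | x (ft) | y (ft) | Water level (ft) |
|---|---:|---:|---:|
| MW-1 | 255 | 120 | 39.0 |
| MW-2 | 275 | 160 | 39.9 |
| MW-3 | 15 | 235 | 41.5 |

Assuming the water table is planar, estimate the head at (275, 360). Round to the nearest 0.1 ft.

With h = a·x + b·y + c and MW-1 as origin, the differences give:
  20·a + 40·b = +0.9
  (-240)·a + 115·b = +2.5
Eliminate b (×115 and ×40, subtract): 11900·a = 3.50 → a = ∂h/∂x = +0.0002941
Back-substitute: b = ∂h/∂y = +0.02235.
h(275, 360) = 39.0 + (+0.0002941)·(20) + (+0.02235)·(240) = 39.0 +0.006 +5.365 = 44.371 ft.

44.4 ft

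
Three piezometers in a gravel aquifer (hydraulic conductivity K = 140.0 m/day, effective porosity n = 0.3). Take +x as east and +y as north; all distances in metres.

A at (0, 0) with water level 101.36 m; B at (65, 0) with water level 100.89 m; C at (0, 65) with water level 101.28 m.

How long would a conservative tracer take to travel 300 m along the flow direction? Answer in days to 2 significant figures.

∂h/∂x = (100.89 − 101.36) / (65 − 0) = -0.007231
∂h/∂y = (101.28 − 101.36) / (65 − 0) = -0.001231
|∇h| = √(-0.007231² + -0.001231²) = 0.007335
Seepage velocity v = K·i/n = 140.0 × 0.007335 / 0.3 = 3.423 m/day.
t = 300 / 3.423 = 87.64 days.

88 days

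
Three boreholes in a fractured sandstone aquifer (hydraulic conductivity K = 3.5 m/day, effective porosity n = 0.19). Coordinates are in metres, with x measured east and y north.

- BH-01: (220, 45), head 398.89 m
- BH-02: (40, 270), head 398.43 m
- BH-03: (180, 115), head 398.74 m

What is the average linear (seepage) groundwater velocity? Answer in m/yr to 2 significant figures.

16 m/yr

Three-point gradient (reference BH-01): Δ to BH-02 = (-180, 225, -0.46), Δ to BH-03 = (-40, 70, -0.15).
∂h/∂x = -0.0004306, ∂h/∂y = -0.002389 (det = -3600).
|∇h| = √(-0.0004306² + -0.002389²) = 0.002427
Seepage velocity v = K·i/n = 3.5 × 0.002427 / 0.19 = 0.04471 m/day = 16.33 m/yr.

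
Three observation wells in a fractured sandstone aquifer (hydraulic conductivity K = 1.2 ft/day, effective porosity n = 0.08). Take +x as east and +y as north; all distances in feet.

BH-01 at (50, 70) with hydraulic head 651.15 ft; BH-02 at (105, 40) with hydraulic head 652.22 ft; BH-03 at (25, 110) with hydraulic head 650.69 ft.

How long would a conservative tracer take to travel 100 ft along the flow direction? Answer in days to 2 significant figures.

Taking BH-01 as reference: BH-02−BH-01 = (55, -30, +1.07); BH-03−BH-01 = (-25, 40, -0.46).
Determinant of the coordinate differences = 55·40 − (-25)·(-30) = 1450.
∂h/∂x = [(+1.07)·40 − (-0.46)·(-30)] / 1450 = +0.02000
∂h/∂y = [55·(-0.46) − (-25)·(+1.07)] / 1450 = +0.001000
|∇h| = √(0.02000² + 0.001000²) = 0.02002
Seepage velocity v = K·i/n = 1.2 × 0.02002 / 0.08 = 0.3003 ft/day.
t = 100 / 0.3003 = 333 days.

330 days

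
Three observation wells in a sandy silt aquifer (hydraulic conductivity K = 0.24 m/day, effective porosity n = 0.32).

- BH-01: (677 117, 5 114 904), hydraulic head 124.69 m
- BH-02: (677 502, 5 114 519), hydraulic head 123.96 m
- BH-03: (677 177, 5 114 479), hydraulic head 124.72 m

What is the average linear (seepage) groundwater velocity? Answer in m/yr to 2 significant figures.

0.64 m/yr

Differences from BH-01: to BH-02 (Δx, Δy, Δh) = (385, -385, -0.73); to BH-03 = (60, -425, +0.03).
Solve a·Δx + b·Δy = Δh: det = 385·(-425) − 60·(-385) = -140525.
∂h/∂x = [(-0.73)·(-425) − (+0.03)·(-385)] / -140525 = -0.002290
∂h/∂y = [385·(+0.03) − 60·(-0.73)] / -140525 = -0.0003939
|∇h| = √(-0.002290² + -0.0003939²) = 0.002324
Seepage velocity v = K·i/n = 0.24 × 0.002324 / 0.32 = 0.001743 m/day = 0.6366 m/yr.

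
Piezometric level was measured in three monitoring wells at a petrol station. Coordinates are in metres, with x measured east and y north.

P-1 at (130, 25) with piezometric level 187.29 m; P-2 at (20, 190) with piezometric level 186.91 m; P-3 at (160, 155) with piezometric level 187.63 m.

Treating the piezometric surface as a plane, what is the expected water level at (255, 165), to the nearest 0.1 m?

188.2 m

Differences from P-1: to P-2 (Δx, Δy, Δh) = (-110, 165, -0.38); to P-3 = (30, 130, +0.34).
Solve a·Δx + b·Δy = Δh: det = (-110)·130 − 30·165 = -19250.
∂h/∂x = [(-0.38)·130 − (+0.34)·165] / -19250 = +0.005481
∂h/∂y = [(-110)·(+0.34) − 30·(-0.38)] / -19250 = +0.001351
h(255, 165) = 187.29 + (+0.005481)·(125) + (+0.001351)·(140) = 187.29 +0.685 +0.189 = 188.164 m.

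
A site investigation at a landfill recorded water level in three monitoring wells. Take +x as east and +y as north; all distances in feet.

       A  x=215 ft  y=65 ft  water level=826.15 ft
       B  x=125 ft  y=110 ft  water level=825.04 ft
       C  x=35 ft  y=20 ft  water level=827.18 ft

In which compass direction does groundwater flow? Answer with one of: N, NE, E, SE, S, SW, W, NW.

N

Differences from A: to B (Δx, Δy, Δh) = (-90, 45, -1.11); to C = (-180, -45, +1.03).
Determinant of the coordinate differences = (-90)·(-45) − (-180)·45 = 12150.
∂h/∂x = [(-1.11)·(-45) − (+1.03)·45] / 12150 = +0.0002963
∂h/∂y = [(-90)·(+1.03) − (-180)·(-1.11)] / 12150 = -0.02407
Flow = −∇h = (-0.0002963 east, +0.02407 north), which points north.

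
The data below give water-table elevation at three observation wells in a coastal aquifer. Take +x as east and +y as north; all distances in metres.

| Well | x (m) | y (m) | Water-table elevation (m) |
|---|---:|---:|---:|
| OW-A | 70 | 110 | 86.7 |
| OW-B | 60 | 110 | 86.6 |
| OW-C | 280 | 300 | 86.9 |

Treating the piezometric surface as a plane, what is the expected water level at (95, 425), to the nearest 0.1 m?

Taking OW-A as reference: OW-B−OW-A = (-10, 0, -0.1); OW-C−OW-A = (210, 190, +0.2).
Solve a·Δx + b·Δy = Δh: det = (-10)·190 − 210·0 = -1900.
∂h/∂x = [(-0.1)·190 − (+0.2)·0] / -1900 = +0.01000
∂h/∂y = [(-10)·(+0.2) − 210·(-0.1)] / -1900 = -0.01000
h(95, 425) = 86.7 + (+0.01000)·(25) + (-0.01000)·(315) = 86.7 +0.250 -3.150 = 83.800 m.

83.8 m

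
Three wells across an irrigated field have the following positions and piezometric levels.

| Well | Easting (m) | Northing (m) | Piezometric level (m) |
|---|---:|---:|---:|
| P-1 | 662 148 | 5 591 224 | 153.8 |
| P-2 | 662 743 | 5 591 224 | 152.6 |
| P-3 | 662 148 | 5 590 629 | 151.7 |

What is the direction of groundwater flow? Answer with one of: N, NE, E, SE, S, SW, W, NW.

SE

∂h/∂x = (152.6 − 153.8) / (662743 − 662148) = -0.002017
∂h/∂y = (151.7 − 153.8) / (5590629 − 5591224) = +0.003529
Flow = −∇h = (+0.002017 east, -0.003529 north), which points southeast.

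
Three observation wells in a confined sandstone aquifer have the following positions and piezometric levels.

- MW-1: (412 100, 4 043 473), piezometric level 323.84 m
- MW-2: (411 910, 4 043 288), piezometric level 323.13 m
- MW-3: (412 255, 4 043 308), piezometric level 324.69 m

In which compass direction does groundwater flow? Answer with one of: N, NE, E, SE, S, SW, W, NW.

W

With h = a·x + b·y + c and MW-1 as origin, the differences give:
  (-190)·a + (-185)·b = -0.71
  155·a + (-165)·b = +0.85
Eliminate b (×(-165) and ×(-185), subtract): 60025·a = 274.400 → a = ∂h/∂x = +0.004571
Back-substitute: b = ∂h/∂y = -0.0008571.
Flow = −∇h = (-0.004571 east, +0.0008571 north), which points west.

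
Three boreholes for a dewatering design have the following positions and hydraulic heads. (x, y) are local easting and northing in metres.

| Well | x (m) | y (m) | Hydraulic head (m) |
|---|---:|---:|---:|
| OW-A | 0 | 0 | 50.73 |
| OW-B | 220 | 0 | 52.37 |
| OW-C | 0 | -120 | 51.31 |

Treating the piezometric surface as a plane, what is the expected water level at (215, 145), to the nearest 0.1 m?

∂h/∂x = (52.37 − 50.73) / (220 − 0) = +0.007455
∂h/∂y = (51.31 − 50.73) / (-120 − 0) = -0.004833
h(215, 145) = 50.73 + (+0.007455)·(215) + (-0.004833)·(145) = 50.73 +1.603 -0.701 = 51.632 m.

51.6 m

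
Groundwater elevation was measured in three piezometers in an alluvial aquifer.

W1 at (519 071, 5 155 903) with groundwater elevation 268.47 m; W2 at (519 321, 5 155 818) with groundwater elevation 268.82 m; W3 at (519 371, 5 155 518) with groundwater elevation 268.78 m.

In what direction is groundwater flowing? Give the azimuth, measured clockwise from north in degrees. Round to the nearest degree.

256°

Taking W1 as reference: W2−W1 = (250, -85, +0.35); W3−W1 = (300, -385, +0.31).
Determinant of the coordinate differences = 250·(-385) − 300·(-85) = -70750.
∂h/∂x = [(+0.35)·(-385) − (+0.31)·(-85)] / -70750 = +0.001532
∂h/∂y = [250·(+0.31) − 300·(+0.35)] / -70750 = +0.0003887
Flow direction (−∇h) has components (-0.001532 E, -0.0003887 N).
Azimuth = atan2(E, N) = atan2(-0.001532, -0.0003887) = 255.8° ≈ 256°.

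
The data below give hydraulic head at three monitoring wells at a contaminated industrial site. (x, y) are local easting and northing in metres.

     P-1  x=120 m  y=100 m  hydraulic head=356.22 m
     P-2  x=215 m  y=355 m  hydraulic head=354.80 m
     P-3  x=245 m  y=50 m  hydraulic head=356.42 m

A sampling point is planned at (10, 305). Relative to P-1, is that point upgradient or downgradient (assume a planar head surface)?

downgradient

Differences from P-1: to P-2 (Δx, Δy, Δh) = (95, 255, -1.42); to P-3 = (125, -50, +0.20).
Determinant of the coordinate differences = 95·(-50) − 125·255 = -36625.
∂h/∂x = [(-1.42)·(-50) − (+0.20)·255] / -36625 = -0.0005461
∂h/∂y = [95·(+0.20) − 125·(-1.42)] / -36625 = -0.005365
Head at (10, 305) = 356.22 + (-0.0005461)·(-110) + (-0.005365)·(205) = 355.18 m.
That is lower than the 356.22 m at P-1, so the point is downgradient.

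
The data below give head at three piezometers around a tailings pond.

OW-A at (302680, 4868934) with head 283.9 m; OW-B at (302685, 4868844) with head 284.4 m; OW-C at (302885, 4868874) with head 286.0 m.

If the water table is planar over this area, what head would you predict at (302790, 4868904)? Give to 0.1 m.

285.0 m

Three-point gradient (reference OW-A): Δ to OW-B = (5, -90, +0.5), Δ to OW-C = (205, -60, +2.1).
∂h/∂x = +0.008760, ∂h/∂y = -0.005069 (det = 18150).
h(302790, 4868904) = 283.9 + (+0.008760)·(110) + (-0.005069)·(-30) = 283.9 +0.964 +0.152 = 285.016 m.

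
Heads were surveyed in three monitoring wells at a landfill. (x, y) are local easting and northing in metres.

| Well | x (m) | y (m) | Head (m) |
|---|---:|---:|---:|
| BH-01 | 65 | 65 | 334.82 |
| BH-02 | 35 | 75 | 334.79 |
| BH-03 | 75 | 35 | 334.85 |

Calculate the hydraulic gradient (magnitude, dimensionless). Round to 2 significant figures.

Differences from BH-01: to BH-02 (Δx, Δy, Δh) = (-30, 10, -0.03); to BH-03 = (10, -30, +0.03).
Solve a·Δx + b·Δy = Δh: det = (-30)·(-30) − 10·10 = 800.
∂h/∂x = [(-0.03)·(-30) − (+0.03)·10] / 800 = +0.0007500
∂h/∂y = [(-30)·(+0.03) − 10·(-0.03)] / 800 = -0.0007500
|∇h| = √(0.0007500² + -0.0007500²) = 0.001061

0.0011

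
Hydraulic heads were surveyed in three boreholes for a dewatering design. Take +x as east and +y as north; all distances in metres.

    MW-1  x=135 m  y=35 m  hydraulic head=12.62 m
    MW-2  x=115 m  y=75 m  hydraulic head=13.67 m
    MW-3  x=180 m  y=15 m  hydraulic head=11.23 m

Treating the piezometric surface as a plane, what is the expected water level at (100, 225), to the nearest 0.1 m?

Taking MW-1 as reference: MW-2−MW-1 = (-20, 40, +1.05); MW-3−MW-1 = (45, -20, -1.39).
Determinant of the coordinate differences = (-20)·(-20) − 45·40 = -1400.
∂h/∂x = [(+1.05)·(-20) − (-1.39)·40] / -1400 = -0.02471
∂h/∂y = [(-20)·(-1.39) − 45·(+1.05)] / -1400 = +0.01389
h(100, 225) = 12.62 + (-0.02471)·(-35) + (+0.01389)·(190) = 12.62 +0.865 +2.640 = 16.125 m.

16.1 m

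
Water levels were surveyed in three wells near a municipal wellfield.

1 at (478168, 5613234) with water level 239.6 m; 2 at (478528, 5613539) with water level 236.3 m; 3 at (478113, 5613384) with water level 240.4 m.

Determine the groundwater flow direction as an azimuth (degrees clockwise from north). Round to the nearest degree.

098°

Taking 1 as reference: 2−1 = (360, 305, -3.3); 3−1 = (-55, 150, +0.8).
Solve a·Δx + b·Δy = Δh: det = 360·150 − (-55)·305 = 70775.
∂h/∂x = [(-3.3)·150 − (+0.8)·305] / 70775 = -0.01044
∂h/∂y = [360·(+0.8) − (-55)·(-3.3)] / 70775 = +0.001505
Flow direction (−∇h) has components (+0.01044 E, -0.001505 N).
Azimuth = atan2(E, N) = atan2(+0.01044, -0.001505) = 98.2° ≈ 098°.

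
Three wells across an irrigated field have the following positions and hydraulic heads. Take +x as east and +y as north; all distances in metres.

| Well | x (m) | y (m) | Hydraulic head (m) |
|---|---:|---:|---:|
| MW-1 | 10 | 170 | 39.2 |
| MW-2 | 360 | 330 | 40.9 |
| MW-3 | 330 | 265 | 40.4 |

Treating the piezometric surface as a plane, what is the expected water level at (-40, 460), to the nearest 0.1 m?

Taking MW-1 as reference: MW-2−MW-1 = (350, 160, +1.7); MW-3−MW-1 = (320, 95, +1.2).
Determinant of the coordinate differences = 350·95 − 320·160 = -17950.
∂h/∂x = [(+1.7)·95 − (+1.2)·160] / -17950 = +0.001699
∂h/∂y = [350·(+1.2) − 320·(+1.7)] / -17950 = +0.006908
h(-40, 460) = 39.2 + (+0.001699)·(-50) + (+0.006908)·(290) = 39.2 -0.085 +2.003 = 41.118 m.

41.1 m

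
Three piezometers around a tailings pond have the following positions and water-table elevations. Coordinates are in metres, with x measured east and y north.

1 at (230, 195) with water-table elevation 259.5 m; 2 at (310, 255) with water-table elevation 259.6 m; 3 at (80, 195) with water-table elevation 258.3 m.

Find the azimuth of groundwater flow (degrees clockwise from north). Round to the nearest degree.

318°

Taking 1 as reference: 2−1 = (80, 60, +0.1); 3−1 = (-150, 0, -1.2).
Determinant of the coordinate differences = 80·0 − (-150)·60 = 9000.
∂h/∂x = [(+0.1)·0 − (-1.2)·60] / 9000 = +0.008000
∂h/∂y = [80·(-1.2) − (-150)·(+0.1)] / 9000 = -0.009000
Flow direction (−∇h) has components (-0.008000 E, +0.009000 N).
Azimuth = atan2(E, N) = atan2(-0.008000, +0.009000) = 318.4° ≈ 318°.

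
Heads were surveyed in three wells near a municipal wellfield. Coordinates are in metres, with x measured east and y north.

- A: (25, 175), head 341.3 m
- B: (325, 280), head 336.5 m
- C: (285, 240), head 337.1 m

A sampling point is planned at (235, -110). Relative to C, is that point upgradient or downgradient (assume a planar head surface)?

Taking A as reference: B−A = (300, 105, -4.8); C−A = (260, 65, -4.2).
Solve a·Δx + b·Δy = Δh: det = 300·65 − 260·105 = -7800.
∂h/∂x = [(-4.8)·65 − (-4.2)·105] / -7800 = -0.01654
∂h/∂y = [300·(-4.2) − 260·(-4.8)] / -7800 = +0.001538
Head at (235, -110) = 341.3 + (-0.01654)·(210) + (+0.001538)·(-285) = 337.39 m.
That is higher than the 337.1 m at C, so the point is upgradient.

upgradient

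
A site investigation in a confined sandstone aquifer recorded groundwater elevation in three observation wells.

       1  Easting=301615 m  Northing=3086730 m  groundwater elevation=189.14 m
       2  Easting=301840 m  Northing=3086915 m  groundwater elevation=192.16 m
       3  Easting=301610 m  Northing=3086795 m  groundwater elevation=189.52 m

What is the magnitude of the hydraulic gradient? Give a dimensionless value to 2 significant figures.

0.010

Differences from 1: to 2 (Δx, Δy, Δh) = (225, 185, +3.02); to 3 = (-5, 65, +0.38).
Determinant of the coordinate differences = 225·65 − (-5)·185 = 15550.
∂h/∂x = [(+3.02)·65 − (+0.38)·185] / 15550 = +0.008103
∂h/∂y = [225·(+0.38) − (-5)·(+3.02)] / 15550 = +0.006469
|∇h| = √(0.008103² + 0.006469²) = 0.01037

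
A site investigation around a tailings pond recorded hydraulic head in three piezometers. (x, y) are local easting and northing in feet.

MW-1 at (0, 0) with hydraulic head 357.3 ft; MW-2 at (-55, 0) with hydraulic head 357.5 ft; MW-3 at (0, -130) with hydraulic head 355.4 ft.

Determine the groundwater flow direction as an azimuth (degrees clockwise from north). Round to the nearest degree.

166°

∂h/∂x = (357.5 − 357.3) / (-55 − 0) = -0.003636
∂h/∂y = (355.4 − 357.3) / (-130 − 0) = +0.01462
Flow direction (−∇h) has components (+0.003636 E, -0.01462 N).
Azimuth = atan2(E, N) = atan2(+0.003636, -0.01462) = 166.0° ≈ 166°.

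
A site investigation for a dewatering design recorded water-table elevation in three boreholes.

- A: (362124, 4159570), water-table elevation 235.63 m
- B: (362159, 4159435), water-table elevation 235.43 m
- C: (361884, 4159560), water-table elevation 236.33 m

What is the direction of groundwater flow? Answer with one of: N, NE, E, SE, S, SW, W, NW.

Taking A as reference: B−A = (35, -135, -0.20); C−A = (-240, -10, +0.70).
Solve a·Δx + b·Δy = Δh: det = 35·(-10) − (-240)·(-135) = -32750.
∂h/∂x = [(-0.20)·(-10) − (+0.70)·(-135)] / -32750 = -0.002947
∂h/∂y = [35·(+0.70) − (-240)·(-0.20)] / -32750 = +0.0007176
Flow = −∇h = (+0.002947 east, -0.0007176 north), which points east.

E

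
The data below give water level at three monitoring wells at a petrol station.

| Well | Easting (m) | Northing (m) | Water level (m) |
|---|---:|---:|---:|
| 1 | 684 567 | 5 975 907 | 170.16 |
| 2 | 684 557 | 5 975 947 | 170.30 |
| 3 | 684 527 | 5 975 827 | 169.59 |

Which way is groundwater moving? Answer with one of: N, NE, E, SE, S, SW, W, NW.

SW

Taking 1 as reference: 2−1 = (-10, 40, +0.14); 3−1 = (-40, -80, -0.57).
Solve a·Δx + b·Δy = Δh: det = (-10)·(-80) − (-40)·40 = 2400.
∂h/∂x = [(+0.14)·(-80) − (-0.57)·40] / 2400 = +0.004833
∂h/∂y = [(-10)·(-0.57) − (-40)·(+0.14)] / 2400 = +0.004708
Flow = −∇h = (-0.004833 east, -0.004708 north), which points southwest.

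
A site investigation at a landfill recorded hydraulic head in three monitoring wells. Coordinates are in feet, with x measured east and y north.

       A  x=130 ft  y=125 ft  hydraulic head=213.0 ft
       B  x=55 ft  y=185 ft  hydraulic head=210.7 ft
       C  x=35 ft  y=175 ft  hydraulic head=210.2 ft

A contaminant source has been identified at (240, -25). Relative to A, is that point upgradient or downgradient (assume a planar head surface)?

upgradient

Taking A as reference: B−A = (-75, 60, -2.3); C−A = (-95, 50, -2.8).
Solve a·Δx + b·Δy = Δh: det = (-75)·50 − (-95)·60 = 1950.
∂h/∂x = [(-2.3)·50 − (-2.8)·60] / 1950 = +0.02718
∂h/∂y = [(-75)·(-2.8) − (-95)·(-2.3)] / 1950 = -0.004359
Head at (240, -25) = 213.0 + (+0.02718)·(110) + (-0.004359)·(-150) = 216.64 ft.
That is higher than the 213.0 ft at A, so the point is upgradient.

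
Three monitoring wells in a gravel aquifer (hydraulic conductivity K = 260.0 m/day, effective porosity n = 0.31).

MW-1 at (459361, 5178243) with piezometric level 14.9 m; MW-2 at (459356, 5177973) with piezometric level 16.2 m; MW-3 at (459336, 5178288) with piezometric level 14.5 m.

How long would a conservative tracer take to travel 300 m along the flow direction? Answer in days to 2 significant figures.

41 days

Three-point gradient (reference MW-1): Δ to MW-2 = (-5, -270, +1.3), Δ to MW-3 = (-25, 45, -0.4).
∂h/∂x = +0.007097, ∂h/∂y = -0.004946 (det = -6975).
|∇h| = √(0.007097² + -0.004946²) = 0.00865
Seepage velocity v = K·i/n = 260.0 × 0.00865 / 0.31 = 7.255 m/day.
t = 300 / 7.255 = 41.35 days.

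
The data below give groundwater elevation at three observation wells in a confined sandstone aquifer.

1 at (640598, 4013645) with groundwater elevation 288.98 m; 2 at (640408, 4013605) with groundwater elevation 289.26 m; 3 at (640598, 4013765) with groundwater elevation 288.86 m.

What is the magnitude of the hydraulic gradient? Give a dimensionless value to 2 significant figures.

Differences from 1: to 2 (Δx, Δy, Δh) = (-190, -40, +0.28); to 3 = (0, 120, -0.12).
Determinant of the coordinate differences = (-190)·120 − 0·(-40) = -22800.
∂h/∂x = [(+0.28)·120 − (-0.12)·(-40)] / -22800 = -0.001263
∂h/∂y = [(-190)·(-0.12) − 0·(+0.28)] / -22800 = -0.001000
|∇h| = √(-0.001263² + -0.001000²) = 0.001611

0.0016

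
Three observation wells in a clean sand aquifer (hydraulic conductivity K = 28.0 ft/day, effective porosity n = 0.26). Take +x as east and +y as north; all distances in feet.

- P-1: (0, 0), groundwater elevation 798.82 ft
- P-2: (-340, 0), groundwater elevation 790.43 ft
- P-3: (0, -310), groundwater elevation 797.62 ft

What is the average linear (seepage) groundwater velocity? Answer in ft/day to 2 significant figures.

∂h/∂x = (790.43 − 798.82) / (-340 − 0) = +0.02468
∂h/∂y = (797.62 − 798.82) / (-310 − 0) = +0.003871
|∇h| = √(0.02468² + 0.003871²) = 0.02498
Seepage velocity v = K·i/n = 28.0 × 0.02498 / 0.26 = 2.69 ft/day.

2.7 ft/day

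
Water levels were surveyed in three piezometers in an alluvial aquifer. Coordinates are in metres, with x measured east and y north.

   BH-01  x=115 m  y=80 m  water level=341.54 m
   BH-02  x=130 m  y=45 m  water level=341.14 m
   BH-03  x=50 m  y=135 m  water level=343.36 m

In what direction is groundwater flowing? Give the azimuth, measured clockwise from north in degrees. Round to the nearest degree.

With h = a·x + b·y + c and BH-01 as origin, the differences give:
  15·a + (-35)·b = -0.40
  (-65)·a + 55·b = +1.82
Eliminate b (×55 and ×(-35), subtract): -1450·a = 41.700 → a = ∂h/∂x = -0.02876
Back-substitute: b = ∂h/∂y = -0.0008966.
Flow direction (−∇h) has components (+0.02876 E, +0.0008966 N).
Azimuth = atan2(E, N) = atan2(+0.02876, +0.0008966) = 88.2° ≈ 088°.

088°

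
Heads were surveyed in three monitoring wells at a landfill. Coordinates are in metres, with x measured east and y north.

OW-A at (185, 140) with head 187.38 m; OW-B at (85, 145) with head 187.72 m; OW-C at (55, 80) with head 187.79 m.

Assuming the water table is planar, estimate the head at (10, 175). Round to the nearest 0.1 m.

Differences from OW-A: to OW-B (Δx, Δy, Δh) = (-100, 5, +0.34); to OW-C = (-130, -60, +0.41).
Determinant of the coordinate differences = (-100)·(-60) − (-130)·5 = 6650.
∂h/∂x = [(+0.34)·(-60) − (+0.41)·5] / 6650 = -0.003376
∂h/∂y = [(-100)·(+0.41) − (-130)·(+0.34)] / 6650 = +0.0004812
h(10, 175) = 187.38 + (-0.003376)·(-175) + (+0.0004812)·(35) = 187.38 +0.591 +0.017 = 187.988 m.

188.0 m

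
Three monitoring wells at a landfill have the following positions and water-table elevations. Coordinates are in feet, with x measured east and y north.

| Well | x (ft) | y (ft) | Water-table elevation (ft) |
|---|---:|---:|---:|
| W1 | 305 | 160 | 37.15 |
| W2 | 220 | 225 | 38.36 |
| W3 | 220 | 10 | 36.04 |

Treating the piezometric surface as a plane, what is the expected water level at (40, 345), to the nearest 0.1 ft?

40.7 ft

Three-point gradient (reference W1): Δ to W2 = (-85, 65, +1.21), Δ to W3 = (-85, -150, -1.11).
∂h/∂x = -0.005984, ∂h/∂y = +0.01079 (det = 18275).
h(40, 345) = 37.15 + (-0.005984)·(-265) + (+0.01079)·(185) = 37.15 +1.586 +1.996 = 40.732 ft.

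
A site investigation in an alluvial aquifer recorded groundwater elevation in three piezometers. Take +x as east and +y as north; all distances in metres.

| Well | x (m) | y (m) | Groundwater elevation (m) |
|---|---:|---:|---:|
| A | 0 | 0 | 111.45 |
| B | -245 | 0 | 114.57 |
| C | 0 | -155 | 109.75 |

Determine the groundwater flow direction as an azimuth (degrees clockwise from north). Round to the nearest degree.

131°

∂h/∂x = (114.57 − 111.45) / (-245 − 0) = -0.01273
∂h/∂y = (109.75 − 111.45) / (-155 − 0) = +0.01097
Flow direction (−∇h) has components (+0.01273 E, -0.01097 N).
Azimuth = atan2(E, N) = atan2(+0.01273, -0.01097) = 130.7° ≈ 131°.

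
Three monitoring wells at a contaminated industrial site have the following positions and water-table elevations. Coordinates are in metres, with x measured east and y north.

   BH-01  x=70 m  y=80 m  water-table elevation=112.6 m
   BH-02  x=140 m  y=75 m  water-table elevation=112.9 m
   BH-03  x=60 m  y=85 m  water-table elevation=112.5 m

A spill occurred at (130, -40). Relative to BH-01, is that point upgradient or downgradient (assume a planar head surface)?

upgradient

With h = a·x + b·y + c and BH-01 as origin, the differences give:
  70·a + (-5)·b = +0.3
  (-10)·a + 5·b = -0.1
Eliminate b (×5 and ×(-5), subtract): 300·a = 1.00 → a = ∂h/∂x = +0.003333
Back-substitute: b = ∂h/∂y = -0.01333.
Head at (130, -40) = 112.6 + (+0.003333)·(60) + (-0.01333)·(-120) = 114.40 m.
That is higher than the 112.6 m at BH-01, so the point is upgradient.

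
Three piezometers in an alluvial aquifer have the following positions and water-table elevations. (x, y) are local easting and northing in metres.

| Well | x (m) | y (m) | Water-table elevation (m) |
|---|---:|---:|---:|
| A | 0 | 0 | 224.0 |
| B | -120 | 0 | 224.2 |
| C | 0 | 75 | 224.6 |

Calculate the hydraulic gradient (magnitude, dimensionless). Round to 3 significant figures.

∂h/∂x = (224.2 − 224.0) / (-120 − 0) = -0.001667
∂h/∂y = (224.6 − 224.0) / (75 − 0) = +0.008000
|∇h| = √(-0.001667² + 0.008000²) = 0.008172

0.00817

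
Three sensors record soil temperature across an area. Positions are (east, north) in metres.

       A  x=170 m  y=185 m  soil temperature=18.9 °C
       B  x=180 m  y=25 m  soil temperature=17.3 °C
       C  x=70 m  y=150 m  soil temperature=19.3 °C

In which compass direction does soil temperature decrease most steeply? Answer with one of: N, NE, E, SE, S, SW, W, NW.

SE

With T = a·x + b·y + c and A as origin, the differences give:
  10·a + (-160)·b = -1.6
  (-100)·a + (-35)·b = +0.4
Eliminate b (×(-35) and ×(-160), subtract): -16350·a = 120.00 → a = ∂T/∂x = -0.007339
Back-substitute: b = ∂T/∂y = +0.009541.
Steepest decrease is along −∇f = (+0.007339 E, -0.009541 N) → southeast.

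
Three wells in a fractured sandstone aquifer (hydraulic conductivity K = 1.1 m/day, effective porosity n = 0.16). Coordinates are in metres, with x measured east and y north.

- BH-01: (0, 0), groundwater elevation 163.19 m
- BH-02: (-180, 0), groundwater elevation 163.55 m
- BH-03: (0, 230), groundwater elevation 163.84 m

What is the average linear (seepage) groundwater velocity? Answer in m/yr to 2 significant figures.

8.7 m/yr

∂h/∂x = (163.55 − 163.19) / (-180 − 0) = -0.002000
∂h/∂y = (163.84 − 163.19) / (230 − 0) = +0.002826
|∇h| = √(-0.002000² + 0.002826²) = 0.003462
Seepage velocity v = K·i/n = 1.1 × 0.003462 / 0.16 = 0.0238 m/day = 8.693 m/yr.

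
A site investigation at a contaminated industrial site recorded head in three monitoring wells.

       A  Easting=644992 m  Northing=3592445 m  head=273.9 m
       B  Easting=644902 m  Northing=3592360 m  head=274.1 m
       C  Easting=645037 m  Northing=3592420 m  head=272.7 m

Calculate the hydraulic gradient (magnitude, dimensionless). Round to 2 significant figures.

0.024

Taking A as reference: B−A = (-90, -85, +0.2); C−A = (45, -25, -1.2).
Solve a·Δx + b·Δy = Δh: det = (-90)·(-25) − 45·(-85) = 6075.
∂h/∂x = [(+0.2)·(-25) − (-1.2)·(-85)] / 6075 = -0.01761
∂h/∂y = [(-90)·(-1.2) − 45·(+0.2)] / 6075 = +0.01630
|∇h| = √(-0.01761² + 0.01630²) = 0.024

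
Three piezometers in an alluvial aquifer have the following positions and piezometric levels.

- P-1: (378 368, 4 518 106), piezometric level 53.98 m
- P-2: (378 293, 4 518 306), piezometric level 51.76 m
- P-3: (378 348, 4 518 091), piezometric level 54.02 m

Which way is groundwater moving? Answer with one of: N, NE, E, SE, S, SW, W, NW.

With h = a·x + b·y + c and P-1 as origin, the differences give:
  (-75)·a + 200·b = -2.22
  (-20)·a + (-15)·b = +0.04
Eliminate b (×(-15) and ×200, subtract): 5125·a = 25.300 → a = ∂h/∂x = +0.004937
Back-substitute: b = ∂h/∂y = -0.009249.
Flow = −∇h = (-0.004937 east, +0.009249 north), which points northwest.

NW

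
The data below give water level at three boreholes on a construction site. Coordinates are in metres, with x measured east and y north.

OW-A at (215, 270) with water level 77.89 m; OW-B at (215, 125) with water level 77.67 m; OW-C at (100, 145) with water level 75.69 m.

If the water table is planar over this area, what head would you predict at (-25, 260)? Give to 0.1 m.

Taking OW-A as reference: OW-B−OW-A = (0, -145, -0.22); OW-C−OW-A = (-115, -125, -2.20).
Determinant of the coordinate differences = 0·(-125) − (-115)·(-145) = -16675.
∂h/∂x = [(-0.22)·(-125) − (-2.20)·(-145)] / -16675 = +0.01748
∂h/∂y = [0·(-2.20) − (-115)·(-0.22)] / -16675 = +0.001517
h(-25, 260) = 77.89 + (+0.01748)·(-240) + (+0.001517)·(-10) = 77.89 -4.196 -0.015 = 73.679 m.

73.7 m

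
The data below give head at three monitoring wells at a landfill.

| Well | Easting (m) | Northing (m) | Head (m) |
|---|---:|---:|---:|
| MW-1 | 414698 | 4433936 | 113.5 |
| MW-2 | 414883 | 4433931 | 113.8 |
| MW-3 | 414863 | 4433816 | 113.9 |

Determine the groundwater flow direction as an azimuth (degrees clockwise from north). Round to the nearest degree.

With h = a·x + b·y + c and MW-1 as origin, the differences give:
  185·a + (-5)·b = +0.3
  165·a + (-120)·b = +0.4
Eliminate b (×(-120) and ×(-5), subtract): -21375·a = -34.00 → a = ∂h/∂x = +0.001591
Back-substitute: b = ∂h/∂y = -0.001146.
Flow direction (−∇h) has components (-0.001591 E, +0.001146 N).
Azimuth = atan2(E, N) = atan2(-0.001591, +0.001146) = 305.8° ≈ 306°.

306°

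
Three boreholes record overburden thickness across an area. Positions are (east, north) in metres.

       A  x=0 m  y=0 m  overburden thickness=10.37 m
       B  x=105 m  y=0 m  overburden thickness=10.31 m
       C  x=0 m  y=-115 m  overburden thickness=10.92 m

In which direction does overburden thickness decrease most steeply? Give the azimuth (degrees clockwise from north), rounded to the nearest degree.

007°

∂d/∂x = (10.31 − 10.37) / (105 − 0) = -0.0005714
∂d/∂y = (10.92 − 10.37) / (-115 − 0) = -0.004783
Steepest decrease is along −∇f: components (+0.0005714 E, +0.004783 N).
Azimuth = atan2(+0.0005714, +0.004783) = 6.8° ≈ 007°.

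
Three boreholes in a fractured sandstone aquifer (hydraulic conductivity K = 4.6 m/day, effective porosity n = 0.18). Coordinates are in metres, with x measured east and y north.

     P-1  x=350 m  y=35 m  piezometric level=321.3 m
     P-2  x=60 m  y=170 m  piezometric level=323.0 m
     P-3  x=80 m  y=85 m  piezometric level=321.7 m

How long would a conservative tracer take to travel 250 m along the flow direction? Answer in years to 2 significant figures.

Differences from P-1: to P-2 (Δx, Δy, Δh) = (-290, 135, +1.7); to P-3 = (-270, 50, +0.4).
Solve a·Δx + b·Δy = Δh: det = (-290)·50 − (-270)·135 = 21950.
∂h/∂x = [(+1.7)·50 − (+0.4)·135] / 21950 = +0.001412
∂h/∂y = [(-290)·(+0.4) − (-270)·(+1.7)] / 21950 = +0.01563
|∇h| = √(0.001412² + 0.01563²) = 0.01569
Seepage velocity v = K·i/n = 4.6 × 0.01569 / 0.18 = 0.401 m/day.
t = 250 / 0.401 = 623.4 days = 1.71 years.

1.7 years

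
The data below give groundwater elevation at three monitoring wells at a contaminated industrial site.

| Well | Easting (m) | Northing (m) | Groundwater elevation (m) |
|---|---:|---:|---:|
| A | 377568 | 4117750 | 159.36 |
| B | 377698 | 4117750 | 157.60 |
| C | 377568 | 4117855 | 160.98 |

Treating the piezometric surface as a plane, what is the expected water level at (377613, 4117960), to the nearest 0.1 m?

∂h/∂x = (157.60 − 159.36) / (377698 − 377568) = -0.01354
∂h/∂y = (160.98 − 159.36) / (4117855 − 4117750) = +0.01543
h(377613, 4117960) = 159.36 + (-0.01354)·(45) + (+0.01543)·(210) = 159.36 -0.609 +3.240 = 161.991 m.

162.0 m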